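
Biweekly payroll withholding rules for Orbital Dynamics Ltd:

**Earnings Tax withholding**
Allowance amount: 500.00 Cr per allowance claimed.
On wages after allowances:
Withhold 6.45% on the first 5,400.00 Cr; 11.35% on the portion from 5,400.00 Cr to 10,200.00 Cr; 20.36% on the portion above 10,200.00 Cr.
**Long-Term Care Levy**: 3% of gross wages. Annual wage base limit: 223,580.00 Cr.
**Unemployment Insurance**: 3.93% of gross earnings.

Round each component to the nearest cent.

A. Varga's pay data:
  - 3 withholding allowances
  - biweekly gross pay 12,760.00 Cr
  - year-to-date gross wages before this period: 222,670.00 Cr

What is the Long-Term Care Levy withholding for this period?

27.30 Cr

Long-Term Care Levy: cap 223,580.00 Cr − YTD 222,670.00 Cr = 910.00 Cr subject; 3% × 910.00 Cr = 27.30 Cr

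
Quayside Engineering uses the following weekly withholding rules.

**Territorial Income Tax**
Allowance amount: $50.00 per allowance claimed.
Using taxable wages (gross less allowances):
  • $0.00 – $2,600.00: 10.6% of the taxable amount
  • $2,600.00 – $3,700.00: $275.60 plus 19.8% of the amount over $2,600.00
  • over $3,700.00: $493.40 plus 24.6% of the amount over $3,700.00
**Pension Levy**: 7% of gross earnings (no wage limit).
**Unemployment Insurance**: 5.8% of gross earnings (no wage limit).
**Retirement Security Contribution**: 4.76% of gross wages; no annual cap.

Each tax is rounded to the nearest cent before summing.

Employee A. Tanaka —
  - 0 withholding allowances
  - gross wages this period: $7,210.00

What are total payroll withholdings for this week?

$2,622.94

Territorial Income Tax: taxable = $7,210.00
  $493.40 + 24.6% × ($7,210.00 − $3,700.00) = $493.40 + 24.6% × $3,510.00 = $1,356.86
Pension Levy: 7% × $7,210.00 = $504.70
Unemployment Insurance: 5.8% × $7,210.00 = $418.18
Retirement Security Contribution: 4.76% × $7,210.00 = $343.20
Total: $1,356.86 + $504.70 + $418.18 + $343.20 = $2,622.94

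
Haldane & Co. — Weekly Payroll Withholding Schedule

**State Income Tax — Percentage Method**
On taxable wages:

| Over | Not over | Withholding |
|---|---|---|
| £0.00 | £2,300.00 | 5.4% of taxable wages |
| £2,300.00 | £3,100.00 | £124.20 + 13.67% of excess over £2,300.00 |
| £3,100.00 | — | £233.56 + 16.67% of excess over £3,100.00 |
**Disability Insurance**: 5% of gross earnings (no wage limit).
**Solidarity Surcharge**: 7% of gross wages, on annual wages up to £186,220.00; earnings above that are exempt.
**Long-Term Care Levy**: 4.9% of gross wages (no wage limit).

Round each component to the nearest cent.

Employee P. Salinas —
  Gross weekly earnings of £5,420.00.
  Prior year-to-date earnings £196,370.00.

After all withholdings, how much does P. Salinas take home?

State Income Tax: taxable = £5,420.00
  £233.56 + 16.67% × (£5,420.00 − £3,100.00) = £233.56 + 16.67% × £2,320.00 = £620.30
Disability Insurance: 5% × £5,420.00 = £271.00
Solidarity Surcharge: YTD £196,370.00 ≥ cap £186,220.00 → £0.00
Long-Term Care Levy: 4.9% × £5,420.00 = £265.58
Total withheld: £620.30 + £271.00 + £0.00 + £265.58 = £1,156.88
Net pay: £5,420.00 − £1,156.88 = £4,263.12

£4,263.12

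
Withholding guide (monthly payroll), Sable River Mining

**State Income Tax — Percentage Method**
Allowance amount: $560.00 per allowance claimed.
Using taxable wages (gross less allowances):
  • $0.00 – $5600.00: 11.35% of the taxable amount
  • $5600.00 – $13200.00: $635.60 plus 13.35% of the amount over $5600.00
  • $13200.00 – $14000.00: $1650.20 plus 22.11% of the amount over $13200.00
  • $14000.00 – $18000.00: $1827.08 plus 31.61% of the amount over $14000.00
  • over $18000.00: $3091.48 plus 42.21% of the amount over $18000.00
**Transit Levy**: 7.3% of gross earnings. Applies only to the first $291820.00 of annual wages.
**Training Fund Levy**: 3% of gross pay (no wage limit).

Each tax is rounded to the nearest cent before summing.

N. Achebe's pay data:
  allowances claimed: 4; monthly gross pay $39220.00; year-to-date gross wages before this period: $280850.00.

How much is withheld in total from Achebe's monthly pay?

$13080.35

State Income Tax: taxable = $39220.00 − 4×$560.00 = $36980.00
  $3091.48 + 42.21% × ($36980.00 − $18000.00) = $3091.48 + 42.21% × $18980.00 = $11102.94
Transit Levy: cap $291820.00 − YTD $280850.00 = $10970.00 subject; 7.3% × $10970.00 = $800.81
Training Fund Levy: 3% × $39220.00 = $1176.60
Total: $11102.94 + $800.81 + $1176.60 = $13080.35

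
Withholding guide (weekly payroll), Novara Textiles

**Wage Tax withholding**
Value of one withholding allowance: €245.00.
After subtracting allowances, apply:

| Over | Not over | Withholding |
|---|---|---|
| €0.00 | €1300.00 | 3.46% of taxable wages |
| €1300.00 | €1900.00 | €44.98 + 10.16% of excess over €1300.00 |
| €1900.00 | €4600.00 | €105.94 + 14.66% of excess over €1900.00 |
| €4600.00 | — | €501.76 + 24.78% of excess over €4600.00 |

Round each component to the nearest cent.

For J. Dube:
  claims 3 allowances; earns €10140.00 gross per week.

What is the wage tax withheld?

Wage Tax: taxable = €10140.00 − 3×€245.00 = €9405.00
  €501.76 + 24.78% × (€9405.00 − €4600.00) = €501.76 + 24.78% × €4805.00 = €1692.44

€1692.44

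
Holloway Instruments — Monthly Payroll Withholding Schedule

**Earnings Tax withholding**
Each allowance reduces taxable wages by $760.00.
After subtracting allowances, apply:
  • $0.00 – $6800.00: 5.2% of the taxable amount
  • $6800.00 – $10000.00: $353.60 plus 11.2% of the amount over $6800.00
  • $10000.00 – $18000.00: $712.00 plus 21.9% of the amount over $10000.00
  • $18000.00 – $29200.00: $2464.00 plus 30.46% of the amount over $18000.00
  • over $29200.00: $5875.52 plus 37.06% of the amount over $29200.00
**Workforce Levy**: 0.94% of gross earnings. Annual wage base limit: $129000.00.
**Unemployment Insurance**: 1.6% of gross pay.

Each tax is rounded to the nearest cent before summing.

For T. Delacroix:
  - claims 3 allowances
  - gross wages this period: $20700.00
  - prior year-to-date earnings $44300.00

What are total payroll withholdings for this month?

Earnings Tax: taxable = $20700.00 − 3×$760.00 = $18420.00
  $2464.00 + 30.46% × ($18420.00 − $18000.00) = $2464.00 + 30.46% × $420.00 = $2591.93
Workforce Levy: 0.94% × $20700.00 = $194.58
Unemployment Insurance: 1.6% × $20700.00 = $331.20
Total: $2591.93 + $194.58 + $331.20 = $3117.71

$3117.71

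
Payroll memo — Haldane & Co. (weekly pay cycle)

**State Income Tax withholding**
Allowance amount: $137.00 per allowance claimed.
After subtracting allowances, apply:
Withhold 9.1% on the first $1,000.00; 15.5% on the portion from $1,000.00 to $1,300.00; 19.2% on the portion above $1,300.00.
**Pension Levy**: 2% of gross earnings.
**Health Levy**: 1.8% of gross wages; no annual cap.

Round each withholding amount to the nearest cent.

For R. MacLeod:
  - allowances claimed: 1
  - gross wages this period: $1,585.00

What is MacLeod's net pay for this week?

$1,358.85

State Income Tax: taxable = $1,585.00 − 1×$137.00 = $1,448.00
  $137.50 + 19.2% × ($1,448.00 − $1,300.00) = $137.50 + 19.2% × $148.00 = $165.92
Pension Levy: 2% × $1,585.00 = $31.70
Health Levy: 1.8% × $1,585.00 = $28.53
Total withheld: $165.92 + $31.70 + $28.53 = $226.15
Net pay: $1,585.00 − $226.15 = $1,358.85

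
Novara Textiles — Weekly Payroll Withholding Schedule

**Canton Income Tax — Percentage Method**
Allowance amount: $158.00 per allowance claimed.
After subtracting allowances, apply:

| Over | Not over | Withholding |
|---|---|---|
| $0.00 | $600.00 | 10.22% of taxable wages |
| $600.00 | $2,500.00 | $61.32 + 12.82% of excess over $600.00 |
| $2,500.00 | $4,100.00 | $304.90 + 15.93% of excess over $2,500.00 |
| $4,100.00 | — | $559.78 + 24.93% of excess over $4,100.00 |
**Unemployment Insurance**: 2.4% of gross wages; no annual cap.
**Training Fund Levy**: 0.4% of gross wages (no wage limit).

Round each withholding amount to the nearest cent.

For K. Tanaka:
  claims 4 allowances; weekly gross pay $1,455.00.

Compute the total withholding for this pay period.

Canton Income Tax: taxable = $1,455.00 − 4×$158.00 = $823.00
  $61.32 + 12.82% × ($823.00 − $600.00) = $61.32 + 12.82% × $223.00 = $89.91
Unemployment Insurance: 2.4% × $1,455.00 = $34.92
Training Fund Levy: 0.4% × $1,455.00 = $5.82
Total: $89.91 + $34.92 + $5.82 = $130.65

$130.65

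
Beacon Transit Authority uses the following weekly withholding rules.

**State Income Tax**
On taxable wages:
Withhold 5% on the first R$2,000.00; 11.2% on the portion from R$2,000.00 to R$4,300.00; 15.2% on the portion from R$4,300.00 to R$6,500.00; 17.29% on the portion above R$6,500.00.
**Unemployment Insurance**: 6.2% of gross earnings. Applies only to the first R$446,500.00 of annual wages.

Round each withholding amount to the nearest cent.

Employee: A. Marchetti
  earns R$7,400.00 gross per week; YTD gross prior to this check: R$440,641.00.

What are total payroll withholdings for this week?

State Income Tax: taxable = R$7,400.00
  R$692.00 + 17.29% × (R$7,400.00 − R$6,500.00) = R$692.00 + 17.29% × R$900.00 = R$847.61
Unemployment Insurance: cap R$446,500.00 − YTD R$440,641.00 = R$5,859.00 subject; 6.2% × R$5,859.00 = R$363.26
Total: R$847.61 + R$363.26 = R$1,210.87

R$1,210.87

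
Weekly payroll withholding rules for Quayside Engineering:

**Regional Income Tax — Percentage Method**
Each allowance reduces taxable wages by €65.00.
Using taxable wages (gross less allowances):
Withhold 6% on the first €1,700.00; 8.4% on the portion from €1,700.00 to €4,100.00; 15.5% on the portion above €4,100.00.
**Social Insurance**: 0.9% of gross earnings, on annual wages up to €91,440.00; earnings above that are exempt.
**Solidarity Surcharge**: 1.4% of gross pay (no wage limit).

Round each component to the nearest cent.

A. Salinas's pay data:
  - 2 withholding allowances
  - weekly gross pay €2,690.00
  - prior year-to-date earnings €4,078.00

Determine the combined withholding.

€236.11

Regional Income Tax: taxable = €2,690.00 − 2×€65.00 = €2,560.00
  €102.00 + 8.4% × (€2,560.00 − €1,700.00) = €102.00 + 8.4% × €860.00 = €174.24
Social Insurance: 0.9% × €2,690.00 = €24.21
Solidarity Surcharge: 1.4% × €2,690.00 = €37.66
Total: €174.24 + €24.21 + €37.66 = €236.11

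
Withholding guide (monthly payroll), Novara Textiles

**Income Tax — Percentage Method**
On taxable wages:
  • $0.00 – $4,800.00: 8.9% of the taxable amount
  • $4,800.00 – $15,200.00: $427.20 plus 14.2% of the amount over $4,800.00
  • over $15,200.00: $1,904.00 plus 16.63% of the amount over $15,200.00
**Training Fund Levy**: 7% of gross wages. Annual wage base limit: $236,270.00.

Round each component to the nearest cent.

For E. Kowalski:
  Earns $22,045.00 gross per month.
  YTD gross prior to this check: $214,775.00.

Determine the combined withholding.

Income Tax: taxable = $22,045.00
  $1,904.00 + 16.63% × ($22,045.00 − $15,200.00) = $1,904.00 + 16.63% × $6,845.00 = $3,042.32
Training Fund Levy: cap $236,270.00 − YTD $214,775.00 = $21,495.00 subject; 7% × $21,495.00 = $1,504.65
Total: $3,042.32 + $1,504.65 = $4,546.97

$4,546.97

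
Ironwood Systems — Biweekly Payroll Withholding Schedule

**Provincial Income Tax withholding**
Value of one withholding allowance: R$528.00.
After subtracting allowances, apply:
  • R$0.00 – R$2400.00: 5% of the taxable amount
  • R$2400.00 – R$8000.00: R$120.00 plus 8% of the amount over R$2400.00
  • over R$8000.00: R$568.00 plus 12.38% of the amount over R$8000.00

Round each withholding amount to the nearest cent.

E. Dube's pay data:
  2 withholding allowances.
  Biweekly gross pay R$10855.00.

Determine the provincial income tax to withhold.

Provincial Income Tax: taxable = R$10855.00 − 2×R$528.00 = R$9799.00
  R$568.00 + 12.38% × (R$9799.00 − R$8000.00) = R$568.00 + 12.38% × R$1799.00 = R$790.72

R$790.72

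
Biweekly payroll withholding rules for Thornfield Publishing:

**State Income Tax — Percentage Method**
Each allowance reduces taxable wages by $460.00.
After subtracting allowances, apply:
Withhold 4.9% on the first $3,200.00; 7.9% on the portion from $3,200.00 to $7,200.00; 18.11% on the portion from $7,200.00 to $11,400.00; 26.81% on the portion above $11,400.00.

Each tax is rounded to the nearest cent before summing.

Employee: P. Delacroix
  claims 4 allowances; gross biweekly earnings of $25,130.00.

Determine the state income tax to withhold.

State Income Tax: taxable = $25,130.00 − 4×$460.00 = $23,290.00
  $1,233.42 + 26.81% × ($23,290.00 − $11,400.00) = $1,233.42 + 26.81% × $11,890.00 = $4,421.13

$4,421.13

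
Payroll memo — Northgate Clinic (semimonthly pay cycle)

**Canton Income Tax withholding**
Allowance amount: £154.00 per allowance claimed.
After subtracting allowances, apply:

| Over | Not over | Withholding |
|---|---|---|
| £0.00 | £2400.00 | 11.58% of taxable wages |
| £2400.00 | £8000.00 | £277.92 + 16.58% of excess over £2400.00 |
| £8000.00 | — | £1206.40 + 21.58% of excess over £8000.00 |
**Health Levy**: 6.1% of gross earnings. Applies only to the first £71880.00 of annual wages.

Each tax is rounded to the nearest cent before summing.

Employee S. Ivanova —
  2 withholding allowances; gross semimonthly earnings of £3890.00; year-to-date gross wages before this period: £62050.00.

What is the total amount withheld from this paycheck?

£711.19

Canton Income Tax: taxable = £3890.00 − 2×£154.00 = £3582.00
  £277.92 + 16.58% × (£3582.00 − £2400.00) = £277.92 + 16.58% × £1182.00 = £473.90
Health Levy: 6.1% × £3890.00 = £237.29
Total: £473.90 + £237.29 = £711.19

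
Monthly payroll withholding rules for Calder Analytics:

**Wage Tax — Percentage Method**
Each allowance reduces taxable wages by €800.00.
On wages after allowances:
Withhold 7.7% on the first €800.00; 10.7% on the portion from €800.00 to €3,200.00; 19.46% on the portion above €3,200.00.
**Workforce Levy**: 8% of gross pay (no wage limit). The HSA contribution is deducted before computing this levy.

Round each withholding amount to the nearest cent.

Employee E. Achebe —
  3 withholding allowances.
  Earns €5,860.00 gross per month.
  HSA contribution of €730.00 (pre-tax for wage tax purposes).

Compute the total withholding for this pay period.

Wage Tax: taxable = €5,860.00 − €730.00 − 3×€800.00 = €2,730.00
  €61.60 + 10.7% × (€2,730.00 − €800.00) = €61.60 + 10.7% × €1,930.00 = €268.11
Workforce Levy: 8% × €5,130.00 = €410.40
Total: €268.11 + €410.40 = €678.51

€678.51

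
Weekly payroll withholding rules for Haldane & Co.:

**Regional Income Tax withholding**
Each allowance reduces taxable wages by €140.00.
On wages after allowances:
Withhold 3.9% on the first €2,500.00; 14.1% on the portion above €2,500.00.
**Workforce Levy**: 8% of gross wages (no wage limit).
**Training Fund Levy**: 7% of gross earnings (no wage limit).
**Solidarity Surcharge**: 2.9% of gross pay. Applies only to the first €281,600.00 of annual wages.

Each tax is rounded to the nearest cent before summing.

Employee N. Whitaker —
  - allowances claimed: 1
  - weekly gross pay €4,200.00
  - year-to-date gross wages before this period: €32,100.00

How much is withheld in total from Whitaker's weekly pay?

Regional Income Tax: taxable = €4,200.00 − 1×€140.00 = €4,060.00
  €97.50 + 14.1% × (€4,060.00 − €2,500.00) = €97.50 + 14.1% × €1,560.00 = €317.46
Workforce Levy: 8% × €4,200.00 = €336.00
Training Fund Levy: 7% × €4,200.00 = €294.00
Solidarity Surcharge: 2.9% × €4,200.00 = €121.80
Total: €317.46 + €336.00 + €294.00 + €121.80 = €1,069.26

€1,069.26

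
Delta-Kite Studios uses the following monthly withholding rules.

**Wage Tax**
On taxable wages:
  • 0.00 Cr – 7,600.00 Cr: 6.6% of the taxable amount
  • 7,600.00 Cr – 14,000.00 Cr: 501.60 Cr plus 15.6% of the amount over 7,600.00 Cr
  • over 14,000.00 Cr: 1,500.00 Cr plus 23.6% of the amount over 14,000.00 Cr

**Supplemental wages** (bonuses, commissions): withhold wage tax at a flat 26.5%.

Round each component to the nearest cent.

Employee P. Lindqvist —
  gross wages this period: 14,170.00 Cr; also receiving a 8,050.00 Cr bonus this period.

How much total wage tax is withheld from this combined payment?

3,673.37 Cr

Wage Tax: taxable = 14,170.00 Cr
  1,500.00 Cr + 23.6% × (14,170.00 Cr − 14,000.00 Cr) = 1,500.00 Cr + 23.6% × 170.00 Cr = 1,540.12 Cr
Supplemental (26.5% flat on bonus): 26.5% × 8,050.00 Cr = 2,133.25 Cr
Total wage tax: 1,540.12 Cr + 2,133.25 Cr = 3,673.37 Cr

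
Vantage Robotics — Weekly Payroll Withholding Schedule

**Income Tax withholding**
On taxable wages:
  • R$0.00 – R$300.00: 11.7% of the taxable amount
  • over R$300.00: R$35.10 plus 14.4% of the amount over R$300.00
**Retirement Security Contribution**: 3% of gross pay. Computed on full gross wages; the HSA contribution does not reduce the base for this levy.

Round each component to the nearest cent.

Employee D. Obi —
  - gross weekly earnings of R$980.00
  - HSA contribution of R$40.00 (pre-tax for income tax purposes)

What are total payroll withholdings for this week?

Income Tax: taxable = R$980.00 − R$40.00 = R$940.00
  R$35.10 + 14.4% × (R$940.00 − R$300.00) = R$35.10 + 14.4% × R$640.00 = R$127.26
Retirement Security Contribution: 3% × R$980.00 = R$29.40
Total: R$127.26 + R$29.40 = R$156.66

R$156.66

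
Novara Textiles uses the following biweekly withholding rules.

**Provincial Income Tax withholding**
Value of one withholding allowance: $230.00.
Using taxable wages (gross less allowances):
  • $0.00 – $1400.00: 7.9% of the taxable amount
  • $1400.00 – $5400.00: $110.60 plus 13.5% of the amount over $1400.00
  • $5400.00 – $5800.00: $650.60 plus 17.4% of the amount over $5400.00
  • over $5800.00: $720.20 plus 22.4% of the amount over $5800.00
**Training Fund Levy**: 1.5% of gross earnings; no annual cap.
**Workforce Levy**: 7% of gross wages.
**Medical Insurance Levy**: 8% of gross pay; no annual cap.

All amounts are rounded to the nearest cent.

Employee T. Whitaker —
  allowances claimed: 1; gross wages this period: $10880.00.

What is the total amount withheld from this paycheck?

Provincial Income Tax: taxable = $10880.00 − 1×$230.00 = $10650.00
  $720.20 + 22.4% × ($10650.00 − $5800.00) = $720.20 + 22.4% × $4850.00 = $1806.60
Training Fund Levy: 1.5% × $10880.00 = $163.20
Workforce Levy: 7% × $10880.00 = $761.60
Medical Insurance Levy: 8% × $10880.00 = $870.40
Total: $1806.60 + $163.20 + $761.60 + $870.40 = $3601.80

$3601.80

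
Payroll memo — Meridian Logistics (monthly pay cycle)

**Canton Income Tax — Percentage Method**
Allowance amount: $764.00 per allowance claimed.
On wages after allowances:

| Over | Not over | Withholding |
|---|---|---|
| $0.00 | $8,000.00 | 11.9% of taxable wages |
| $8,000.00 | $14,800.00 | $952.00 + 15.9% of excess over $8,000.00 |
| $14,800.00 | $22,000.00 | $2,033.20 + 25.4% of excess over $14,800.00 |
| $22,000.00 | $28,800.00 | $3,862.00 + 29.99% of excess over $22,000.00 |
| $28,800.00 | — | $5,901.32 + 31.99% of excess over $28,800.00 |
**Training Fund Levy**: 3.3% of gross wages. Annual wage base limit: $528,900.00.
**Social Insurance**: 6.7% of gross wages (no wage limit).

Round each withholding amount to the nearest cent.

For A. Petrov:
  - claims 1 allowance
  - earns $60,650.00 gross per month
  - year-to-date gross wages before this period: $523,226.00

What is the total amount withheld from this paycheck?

Canton Income Tax: taxable = $60,650.00 − 1×$764.00 = $59,886.00
  $5,901.32 + 31.99% × ($59,886.00 − $28,800.00) = $5,901.32 + 31.99% × $31,086.00 = $15,845.73
Training Fund Levy: cap $528,900.00 − YTD $523,226.00 = $5,674.00 subject; 3.3% × $5,674.00 = $187.24
Social Insurance: 6.7% × $60,650.00 = $4,063.55
Total: $15,845.73 + $187.24 + $4,063.55 = $20,096.52

$20,096.52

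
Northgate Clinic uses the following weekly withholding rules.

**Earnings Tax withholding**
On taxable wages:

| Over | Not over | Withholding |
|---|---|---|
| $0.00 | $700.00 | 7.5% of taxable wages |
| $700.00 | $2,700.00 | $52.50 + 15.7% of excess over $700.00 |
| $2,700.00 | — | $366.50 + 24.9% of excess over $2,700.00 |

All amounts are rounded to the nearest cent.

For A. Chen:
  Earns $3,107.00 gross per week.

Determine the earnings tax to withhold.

Earnings Tax: taxable = $3,107.00
  $366.50 + 24.9% × ($3,107.00 − $2,700.00) = $366.50 + 24.9% × $407.00 = $467.84

$467.84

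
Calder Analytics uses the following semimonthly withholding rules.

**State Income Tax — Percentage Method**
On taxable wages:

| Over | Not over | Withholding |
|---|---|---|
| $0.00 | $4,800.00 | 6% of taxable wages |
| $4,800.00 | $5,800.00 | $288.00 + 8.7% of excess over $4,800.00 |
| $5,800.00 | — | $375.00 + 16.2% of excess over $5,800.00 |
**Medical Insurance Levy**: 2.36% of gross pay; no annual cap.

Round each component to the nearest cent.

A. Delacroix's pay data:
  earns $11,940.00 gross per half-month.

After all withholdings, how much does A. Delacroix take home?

$10,288.54

State Income Tax: taxable = $11,940.00
  $375.00 + 16.2% × ($11,940.00 − $5,800.00) = $375.00 + 16.2% × $6,140.00 = $1,369.68
Medical Insurance Levy: 2.36% × $11,940.00 = $281.78
Total withheld: $1,369.68 + $281.78 = $1,651.46
Net pay: $11,940.00 − $1,651.46 = $10,288.54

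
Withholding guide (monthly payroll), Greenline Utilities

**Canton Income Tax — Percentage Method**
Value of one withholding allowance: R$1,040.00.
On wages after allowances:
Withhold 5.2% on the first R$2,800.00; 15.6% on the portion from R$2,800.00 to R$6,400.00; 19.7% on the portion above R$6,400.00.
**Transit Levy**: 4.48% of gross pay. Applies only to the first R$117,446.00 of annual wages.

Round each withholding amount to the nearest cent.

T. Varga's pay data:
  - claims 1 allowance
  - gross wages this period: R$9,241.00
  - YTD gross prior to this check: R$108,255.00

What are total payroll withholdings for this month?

R$1,473.76

Canton Income Tax: taxable = R$9,241.00 − 1×R$1,040.00 = R$8,201.00
  R$707.20 + 19.7% × (R$8,201.00 − R$6,400.00) = R$707.20 + 19.7% × R$1,801.00 = R$1,062.00
Transit Levy: cap R$117,446.00 − YTD R$108,255.00 = R$9,191.00 subject; 4.48% × R$9,191.00 = R$411.76
Total: R$1,062.00 + R$411.76 = R$1,473.76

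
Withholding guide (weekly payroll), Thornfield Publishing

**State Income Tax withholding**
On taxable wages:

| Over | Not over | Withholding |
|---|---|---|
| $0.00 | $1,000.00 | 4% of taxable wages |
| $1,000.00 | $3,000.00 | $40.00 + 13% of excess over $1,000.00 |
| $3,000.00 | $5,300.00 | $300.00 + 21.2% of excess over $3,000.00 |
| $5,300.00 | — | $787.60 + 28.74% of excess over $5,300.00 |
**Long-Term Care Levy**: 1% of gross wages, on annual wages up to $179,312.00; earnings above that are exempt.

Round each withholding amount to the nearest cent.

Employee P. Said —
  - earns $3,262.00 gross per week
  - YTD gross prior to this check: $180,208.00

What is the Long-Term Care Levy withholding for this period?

$0.00

Long-Term Care Levy: YTD $180,208.00 ≥ cap $179,312.00 → $0.00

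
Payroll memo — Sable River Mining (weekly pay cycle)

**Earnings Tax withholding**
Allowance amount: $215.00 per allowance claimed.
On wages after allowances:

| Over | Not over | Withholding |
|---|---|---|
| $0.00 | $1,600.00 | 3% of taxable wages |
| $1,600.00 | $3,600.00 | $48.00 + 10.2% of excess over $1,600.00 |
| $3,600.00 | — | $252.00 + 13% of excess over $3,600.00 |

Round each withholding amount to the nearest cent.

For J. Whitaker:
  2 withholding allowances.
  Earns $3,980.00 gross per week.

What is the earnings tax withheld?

Earnings Tax: taxable = $3,980.00 − 2×$215.00 = $3,550.00
  $48.00 + 10.2% × ($3,550.00 − $1,600.00) = $48.00 + 10.2% × $1,950.00 = $246.90

$246.90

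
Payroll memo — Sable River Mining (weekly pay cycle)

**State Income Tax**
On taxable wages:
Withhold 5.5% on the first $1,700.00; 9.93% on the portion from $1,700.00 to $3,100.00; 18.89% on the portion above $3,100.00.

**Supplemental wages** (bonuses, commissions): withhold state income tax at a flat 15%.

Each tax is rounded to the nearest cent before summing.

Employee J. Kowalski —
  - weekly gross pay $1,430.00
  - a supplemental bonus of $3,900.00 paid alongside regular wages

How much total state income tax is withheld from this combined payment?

State Income Tax: taxable = $1,430.00
  5.5% × $1,430.00 = $78.65
Supplemental (15% flat on bonus): 15% × $3,900.00 = $585.00
Total state income tax: $78.65 + $585.00 = $663.65

$663.65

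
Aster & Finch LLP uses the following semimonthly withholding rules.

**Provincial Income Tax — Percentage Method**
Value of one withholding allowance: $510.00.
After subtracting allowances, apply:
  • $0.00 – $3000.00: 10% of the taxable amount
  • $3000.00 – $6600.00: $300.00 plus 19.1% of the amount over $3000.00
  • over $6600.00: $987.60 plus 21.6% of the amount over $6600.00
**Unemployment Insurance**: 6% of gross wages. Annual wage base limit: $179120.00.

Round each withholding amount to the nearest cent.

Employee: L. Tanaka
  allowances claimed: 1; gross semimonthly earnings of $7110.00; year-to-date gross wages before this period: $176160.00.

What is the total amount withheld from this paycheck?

$1165.20

Provincial Income Tax: taxable = $7110.00 − 1×$510.00 = $6600.00
  $300.00 + 19.1% × ($6600.00 − $3000.00) = $300.00 + 19.1% × $3600.00 = $987.60
Unemployment Insurance: cap $179120.00 − YTD $176160.00 = $2960.00 subject; 6% × $2960.00 = $177.60
Total: $987.60 + $177.60 = $1165.20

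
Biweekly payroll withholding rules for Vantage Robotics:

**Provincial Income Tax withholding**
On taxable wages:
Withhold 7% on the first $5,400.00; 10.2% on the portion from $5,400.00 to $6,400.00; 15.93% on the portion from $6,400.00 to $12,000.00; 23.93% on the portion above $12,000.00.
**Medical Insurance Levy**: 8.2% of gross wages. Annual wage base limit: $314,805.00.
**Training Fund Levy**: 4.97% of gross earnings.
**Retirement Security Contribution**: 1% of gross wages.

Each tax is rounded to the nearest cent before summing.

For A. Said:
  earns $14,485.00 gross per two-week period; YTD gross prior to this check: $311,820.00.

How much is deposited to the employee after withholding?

Provincial Income Tax: taxable = $14,485.00
  $1,372.08 + 23.93% × ($14,485.00 − $12,000.00) = $1,372.08 + 23.93% × $2,485.00 = $1,966.74
Medical Insurance Levy: cap $314,805.00 − YTD $311,820.00 = $2,985.00 subject; 8.2% × $2,985.00 = $244.77
Training Fund Levy: 4.97% × $14,485.00 = $719.90
Retirement Security Contribution: 1% × $14,485.00 = $144.85
Total withheld: $1,966.74 + $244.77 + $719.90 + $144.85 = $3,076.26
Net pay: $14,485.00 − $3,076.26 = $11,408.74

$11,408.74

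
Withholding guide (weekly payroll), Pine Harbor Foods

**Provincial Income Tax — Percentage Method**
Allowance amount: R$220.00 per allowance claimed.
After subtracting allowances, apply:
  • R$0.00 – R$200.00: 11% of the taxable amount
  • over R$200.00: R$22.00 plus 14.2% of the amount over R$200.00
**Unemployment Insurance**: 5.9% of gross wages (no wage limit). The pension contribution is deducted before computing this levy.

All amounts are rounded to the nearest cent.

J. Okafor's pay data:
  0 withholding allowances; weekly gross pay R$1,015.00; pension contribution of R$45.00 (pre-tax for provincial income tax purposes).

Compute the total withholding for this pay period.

R$188.57

Provincial Income Tax: taxable = R$1,015.00 − R$45.00 = R$970.00
  R$22.00 + 14.2% × (R$970.00 − R$200.00) = R$22.00 + 14.2% × R$770.00 = R$131.34
Unemployment Insurance: 5.9% × R$970.00 = R$57.23
Total: R$131.34 + R$57.23 = R$188.57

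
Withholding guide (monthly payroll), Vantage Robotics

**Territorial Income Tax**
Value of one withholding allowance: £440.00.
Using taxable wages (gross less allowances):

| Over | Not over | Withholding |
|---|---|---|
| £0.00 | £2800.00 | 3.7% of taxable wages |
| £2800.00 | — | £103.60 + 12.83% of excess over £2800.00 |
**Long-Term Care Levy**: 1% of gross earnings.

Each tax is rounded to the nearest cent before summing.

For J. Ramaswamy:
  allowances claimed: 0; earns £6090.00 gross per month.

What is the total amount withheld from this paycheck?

Territorial Income Tax: taxable = £6090.00
  £103.60 + 12.83% × (£6090.00 − £2800.00) = £103.60 + 12.83% × £3290.00 = £525.71
Long-Term Care Levy: 1% × £6090.00 = £60.90
Total: £525.71 + £60.90 = £586.61

£586.61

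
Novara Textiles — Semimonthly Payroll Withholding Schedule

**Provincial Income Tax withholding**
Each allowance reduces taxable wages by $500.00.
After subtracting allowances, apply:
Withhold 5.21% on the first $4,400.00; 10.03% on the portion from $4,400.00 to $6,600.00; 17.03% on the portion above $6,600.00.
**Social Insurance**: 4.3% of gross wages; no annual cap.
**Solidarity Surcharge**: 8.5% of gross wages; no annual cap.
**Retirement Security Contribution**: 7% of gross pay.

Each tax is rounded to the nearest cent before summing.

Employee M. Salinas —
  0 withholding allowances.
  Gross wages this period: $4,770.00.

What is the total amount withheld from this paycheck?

Provincial Income Tax: taxable = $4,770.00
  $229.24 + 10.03% × ($4,770.00 − $4,400.00) = $229.24 + 10.03% × $370.00 = $266.35
Social Insurance: 4.3% × $4,770.00 = $205.11
Solidarity Surcharge: 8.5% × $4,770.00 = $405.45
Retirement Security Contribution: 7% × $4,770.00 = $333.90
Total: $266.35 + $205.11 + $405.45 + $333.90 = $1,210.81

$1,210.81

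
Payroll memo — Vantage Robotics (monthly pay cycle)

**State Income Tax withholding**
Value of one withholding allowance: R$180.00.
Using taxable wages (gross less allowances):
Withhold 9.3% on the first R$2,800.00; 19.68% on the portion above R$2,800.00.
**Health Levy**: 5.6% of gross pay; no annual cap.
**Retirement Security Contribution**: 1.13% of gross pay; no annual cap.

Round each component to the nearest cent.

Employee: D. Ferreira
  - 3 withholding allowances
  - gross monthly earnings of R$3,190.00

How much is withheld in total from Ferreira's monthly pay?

State Income Tax: taxable = R$3,190.00 − 3×R$180.00 = R$2,650.00
  9.3% × R$2,650.00 = R$246.45
Health Levy: 5.6% × R$3,190.00 = R$178.64
Retirement Security Contribution: 1.13% × R$3,190.00 = R$36.05
Total: R$246.45 + R$178.64 + R$36.05 = R$461.14

R$461.14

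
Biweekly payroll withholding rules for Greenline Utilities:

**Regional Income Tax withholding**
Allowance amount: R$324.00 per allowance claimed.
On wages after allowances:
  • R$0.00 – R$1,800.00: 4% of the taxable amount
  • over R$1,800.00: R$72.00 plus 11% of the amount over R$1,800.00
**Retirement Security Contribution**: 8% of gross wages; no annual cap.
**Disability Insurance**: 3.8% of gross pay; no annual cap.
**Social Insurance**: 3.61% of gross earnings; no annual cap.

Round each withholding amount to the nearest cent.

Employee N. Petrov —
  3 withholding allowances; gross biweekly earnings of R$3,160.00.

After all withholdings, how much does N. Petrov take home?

Regional Income Tax: taxable = R$3,160.00 − 3×R$324.00 = R$2,188.00
  R$72.00 + 11% × (R$2,188.00 − R$1,800.00) = R$72.00 + 11% × R$388.00 = R$114.68
Retirement Security Contribution: 8% × R$3,160.00 = R$252.80
Disability Insurance: 3.8% × R$3,160.00 = R$120.08
Social Insurance: 3.61% × R$3,160.00 = R$114.08
Total withheld: R$114.68 + R$252.80 + R$120.08 + R$114.08 = R$601.64
Net pay: R$3,160.00 − R$601.64 = R$2,558.36

R$2,558.36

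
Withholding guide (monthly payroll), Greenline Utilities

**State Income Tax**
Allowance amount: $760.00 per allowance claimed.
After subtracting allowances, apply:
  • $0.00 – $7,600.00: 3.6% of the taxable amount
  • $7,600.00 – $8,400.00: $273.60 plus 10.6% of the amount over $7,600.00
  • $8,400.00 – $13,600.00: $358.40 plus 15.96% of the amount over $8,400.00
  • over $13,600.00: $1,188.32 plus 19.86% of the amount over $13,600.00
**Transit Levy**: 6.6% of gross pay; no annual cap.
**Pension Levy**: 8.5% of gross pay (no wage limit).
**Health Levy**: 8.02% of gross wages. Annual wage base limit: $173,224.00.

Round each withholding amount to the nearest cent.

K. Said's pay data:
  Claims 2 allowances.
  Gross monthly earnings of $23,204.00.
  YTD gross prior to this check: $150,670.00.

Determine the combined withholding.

$8,106.43

State Income Tax: taxable = $23,204.00 − 2×$760.00 = $21,684.00
  $1,188.32 + 19.86% × ($21,684.00 − $13,600.00) = $1,188.32 + 19.86% × $8,084.00 = $2,793.80
Transit Levy: 6.6% × $23,204.00 = $1,531.46
Pension Levy: 8.5% × $23,204.00 = $1,972.34
Health Levy: cap $173,224.00 − YTD $150,670.00 = $22,554.00 subject; 8.02% × $22,554.00 = $1,808.83
Total: $2,793.80 + $1,531.46 + $1,972.34 + $1,808.83 = $8,106.43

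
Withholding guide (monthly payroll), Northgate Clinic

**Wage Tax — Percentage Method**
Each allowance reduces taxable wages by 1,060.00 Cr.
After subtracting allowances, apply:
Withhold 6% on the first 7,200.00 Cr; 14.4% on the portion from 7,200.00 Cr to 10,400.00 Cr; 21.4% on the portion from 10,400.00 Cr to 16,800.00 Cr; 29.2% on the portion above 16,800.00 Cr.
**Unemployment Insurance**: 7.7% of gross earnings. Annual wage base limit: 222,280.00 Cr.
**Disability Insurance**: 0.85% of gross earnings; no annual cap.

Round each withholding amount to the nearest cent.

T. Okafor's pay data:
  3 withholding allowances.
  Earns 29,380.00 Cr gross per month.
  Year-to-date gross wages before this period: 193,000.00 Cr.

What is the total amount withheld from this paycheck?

7,511.49 Cr

Wage Tax: taxable = 29,380.00 Cr − 3×1,060.00 Cr = 26,200.00 Cr
  2,262.40 Cr + 29.2% × (26,200.00 Cr − 16,800.00 Cr) = 2,262.40 Cr + 29.2% × 9,400.00 Cr = 5,007.20 Cr
Unemployment Insurance: cap 222,280.00 Cr − YTD 193,000.00 Cr = 29,280.00 Cr subject; 7.7% × 29,280.00 Cr = 2,254.56 Cr
Disability Insurance: 0.85% × 29,380.00 Cr = 249.73 Cr
Total: 5,007.20 Cr + 2,254.56 Cr + 249.73 Cr = 7,511.49 Cr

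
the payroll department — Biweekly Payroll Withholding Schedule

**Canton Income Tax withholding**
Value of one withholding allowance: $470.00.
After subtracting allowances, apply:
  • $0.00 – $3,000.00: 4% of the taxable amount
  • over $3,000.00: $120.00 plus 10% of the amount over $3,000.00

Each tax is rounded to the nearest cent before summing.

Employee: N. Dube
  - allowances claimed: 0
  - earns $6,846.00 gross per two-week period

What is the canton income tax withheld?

$504.60

Canton Income Tax: taxable = $6,846.00
  $120.00 + 10% × ($6,846.00 − $3,000.00) = $120.00 + 10% × $3,846.00 = $504.60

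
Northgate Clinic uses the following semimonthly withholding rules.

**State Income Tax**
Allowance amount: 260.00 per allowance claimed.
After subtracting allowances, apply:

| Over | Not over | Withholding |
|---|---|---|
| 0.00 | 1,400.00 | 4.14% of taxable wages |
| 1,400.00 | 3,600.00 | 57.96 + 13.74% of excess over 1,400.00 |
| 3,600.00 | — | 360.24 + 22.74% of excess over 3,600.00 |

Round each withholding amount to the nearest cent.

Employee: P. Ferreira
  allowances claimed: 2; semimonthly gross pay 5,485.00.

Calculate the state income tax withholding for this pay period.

State Income Tax: taxable = 5,485.00 − 2×260.00 = 4,965.00
  360.24 + 22.74% × (4,965.00 − 3,600.00) = 360.24 + 22.74% × 1,365.00 = 670.64

670.64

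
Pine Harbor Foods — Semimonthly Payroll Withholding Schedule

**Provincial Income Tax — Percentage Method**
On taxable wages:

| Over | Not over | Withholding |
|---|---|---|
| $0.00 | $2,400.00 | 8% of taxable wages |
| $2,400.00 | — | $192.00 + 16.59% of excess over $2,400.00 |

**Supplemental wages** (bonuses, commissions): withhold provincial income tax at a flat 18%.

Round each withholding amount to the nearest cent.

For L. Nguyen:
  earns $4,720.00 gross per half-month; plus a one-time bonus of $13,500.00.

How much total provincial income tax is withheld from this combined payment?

Provincial Income Tax: taxable = $4,720.00
  $192.00 + 16.59% × ($4,720.00 − $2,400.00) = $192.00 + 16.59% × $2,320.00 = $576.89
Supplemental (18% flat on bonus): 18% × $13,500.00 = $2,430.00
Total provincial income tax: $576.89 + $2,430.00 = $3,006.89

$3,006.89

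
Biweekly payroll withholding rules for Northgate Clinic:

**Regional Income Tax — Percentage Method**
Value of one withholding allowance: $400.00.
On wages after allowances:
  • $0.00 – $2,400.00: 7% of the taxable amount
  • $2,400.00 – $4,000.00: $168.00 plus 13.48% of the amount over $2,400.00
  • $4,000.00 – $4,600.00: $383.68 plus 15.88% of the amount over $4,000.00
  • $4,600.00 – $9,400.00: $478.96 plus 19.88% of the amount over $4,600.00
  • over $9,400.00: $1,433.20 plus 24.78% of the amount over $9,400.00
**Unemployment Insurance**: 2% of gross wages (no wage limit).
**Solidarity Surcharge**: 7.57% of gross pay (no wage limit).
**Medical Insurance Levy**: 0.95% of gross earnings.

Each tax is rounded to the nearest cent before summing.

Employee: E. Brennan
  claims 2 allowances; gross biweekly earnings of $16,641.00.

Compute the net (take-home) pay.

$11,861.09

Regional Income Tax: taxable = $16,641.00 − 2×$400.00 = $15,841.00
  $1,433.20 + 24.78% × ($15,841.00 − $9,400.00) = $1,433.20 + 24.78% × $6,441.00 = $3,029.28
Unemployment Insurance: 2% × $16,641.00 = $332.82
Solidarity Surcharge: 7.57% × $16,641.00 = $1,259.72
Medical Insurance Levy: 0.95% × $16,641.00 = $158.09
Total withheld: $3,029.28 + $332.82 + $1,259.72 + $158.09 = $4,779.91
Net pay: $16,641.00 − $4,779.91 = $11,861.09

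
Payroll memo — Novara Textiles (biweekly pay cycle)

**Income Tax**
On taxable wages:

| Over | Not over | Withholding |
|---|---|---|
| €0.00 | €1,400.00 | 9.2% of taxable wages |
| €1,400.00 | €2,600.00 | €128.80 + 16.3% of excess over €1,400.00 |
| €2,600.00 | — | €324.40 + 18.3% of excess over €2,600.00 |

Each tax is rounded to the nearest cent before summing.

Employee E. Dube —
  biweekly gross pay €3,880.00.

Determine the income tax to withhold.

Income Tax: taxable = €3,880.00
  €324.40 + 18.3% × (€3,880.00 − €2,600.00) = €324.40 + 18.3% × €1,280.00 = €558.64

€558.64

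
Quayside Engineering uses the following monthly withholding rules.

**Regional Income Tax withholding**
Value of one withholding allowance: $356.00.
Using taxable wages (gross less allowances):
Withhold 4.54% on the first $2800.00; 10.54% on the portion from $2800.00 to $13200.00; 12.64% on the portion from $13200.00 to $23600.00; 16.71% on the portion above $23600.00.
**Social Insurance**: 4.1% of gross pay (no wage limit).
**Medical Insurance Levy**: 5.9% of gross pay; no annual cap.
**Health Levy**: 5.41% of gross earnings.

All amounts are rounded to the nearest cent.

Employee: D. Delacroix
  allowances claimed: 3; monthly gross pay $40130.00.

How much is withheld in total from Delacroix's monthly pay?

$11305.57

Regional Income Tax: taxable = $40130.00 − 3×$356.00 = $39062.00
  $2537.84 + 16.71% × ($39062.00 − $23600.00) = $2537.84 + 16.71% × $15462.00 = $5121.54
Social Insurance: 4.1% × $40130.00 = $1645.33
Medical Insurance Levy: 5.9% × $40130.00 = $2367.67
Health Levy: 5.41% × $40130.00 = $2171.03
Total: $5121.54 + $1645.33 + $2367.67 + $2171.03 = $11305.57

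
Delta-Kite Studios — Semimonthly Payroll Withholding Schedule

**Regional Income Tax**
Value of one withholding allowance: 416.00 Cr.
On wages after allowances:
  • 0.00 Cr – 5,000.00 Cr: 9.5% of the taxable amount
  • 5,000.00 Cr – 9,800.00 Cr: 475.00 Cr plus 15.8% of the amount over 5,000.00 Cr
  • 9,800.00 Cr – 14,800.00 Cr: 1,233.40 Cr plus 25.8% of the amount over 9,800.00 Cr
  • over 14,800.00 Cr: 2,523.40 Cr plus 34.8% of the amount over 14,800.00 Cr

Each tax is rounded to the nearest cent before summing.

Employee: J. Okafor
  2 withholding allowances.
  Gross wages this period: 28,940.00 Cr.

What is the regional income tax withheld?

Regional Income Tax: taxable = 28,940.00 Cr − 2×416.00 Cr = 28,108.00 Cr
  2,523.40 Cr + 34.8% × (28,108.00 Cr − 14,800.00 Cr) = 2,523.40 Cr + 34.8% × 13,308.00 Cr = 7,154.58 Cr

7,154.58 Cr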